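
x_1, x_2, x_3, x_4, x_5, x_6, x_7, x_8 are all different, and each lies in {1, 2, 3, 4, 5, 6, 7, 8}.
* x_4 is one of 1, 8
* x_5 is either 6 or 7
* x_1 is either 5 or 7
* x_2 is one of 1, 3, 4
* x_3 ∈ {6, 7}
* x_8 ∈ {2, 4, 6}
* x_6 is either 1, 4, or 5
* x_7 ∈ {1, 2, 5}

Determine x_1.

5

Among the 8 variables, 3 fits only x_2 (and all 8 values in {1, 2, 3, 4, 5, 6, 7, 8} must be used), so x_2 = 3.
Among the 7 still-open variables, 8 fits only x_4 (and all 7 values in {1, 2, 4, 5, 6, 7, 8} must be used), so x_4 = 8.
x_3 and x_5 share exactly the 2 values {6, 7}; by pigeonhole those values go to them, so strike 6, 7 from x_1, x_8.
So x_1 = 5.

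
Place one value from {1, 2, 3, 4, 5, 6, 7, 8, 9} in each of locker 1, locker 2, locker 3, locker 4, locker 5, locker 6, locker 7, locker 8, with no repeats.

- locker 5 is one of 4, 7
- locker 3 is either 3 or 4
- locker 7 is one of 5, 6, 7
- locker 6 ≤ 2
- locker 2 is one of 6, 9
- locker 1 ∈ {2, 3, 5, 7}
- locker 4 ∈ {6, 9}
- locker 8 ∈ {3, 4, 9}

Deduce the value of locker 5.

7

The 8 variables draw from only 8 values {1, 2, 3, 4, 5, 6, 7, 9}, so each is used; only locker 6 can be 1, hence locker 6 = 1.
The 7 still-open variables draw from only 7 values {2, 3, 4, 5, 6, 7, 9}, so each is used; only locker 1 can be 2, hence locker 1 = 2.
Among the 6 still-open variables, 5 fits only locker 7 (and all 6 values in {3, 4, 5, 6, 7, 9} must be used), so locker 7 = 5.
The 5 still-open variables together cover exactly {3, 4, 6, 7, 9} — 5 values for 5 variables — and 7 appears only in locker 5's list, so locker 5 = 7.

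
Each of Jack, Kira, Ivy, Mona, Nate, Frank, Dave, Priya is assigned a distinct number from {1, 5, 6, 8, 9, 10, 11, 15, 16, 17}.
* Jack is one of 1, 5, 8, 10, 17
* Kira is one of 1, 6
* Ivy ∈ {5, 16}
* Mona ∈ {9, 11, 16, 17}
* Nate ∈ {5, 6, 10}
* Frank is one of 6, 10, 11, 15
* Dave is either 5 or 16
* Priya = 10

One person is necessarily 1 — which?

Priya must be 10 (only option left). Strike 10 from Jack, Nate, Frank.
Ivy and Dave share exactly the 2 values {5, 16}; by pigeonhole those values go to them, so strike 5, 16 from Jack, Mona, Nate.
Nate's domain is down to {6}, so Nate = 6. Remove 6 from Kira, Frank.
So 1 goes to Kira.

Kira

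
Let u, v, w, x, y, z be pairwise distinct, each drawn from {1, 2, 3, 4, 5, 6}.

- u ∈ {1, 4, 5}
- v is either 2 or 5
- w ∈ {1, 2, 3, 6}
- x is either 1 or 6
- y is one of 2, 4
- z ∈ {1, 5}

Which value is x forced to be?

6

The 6 variables together cover exactly {1, 2, 3, 4, 5, 6} — 6 values for 6 variables — and 3 appears only in w's list, so w = 3.
Among the 5 still-open variables, 6 fits only x (and all 5 values in {1, 2, 4, 5, 6} must be used), so x = 6.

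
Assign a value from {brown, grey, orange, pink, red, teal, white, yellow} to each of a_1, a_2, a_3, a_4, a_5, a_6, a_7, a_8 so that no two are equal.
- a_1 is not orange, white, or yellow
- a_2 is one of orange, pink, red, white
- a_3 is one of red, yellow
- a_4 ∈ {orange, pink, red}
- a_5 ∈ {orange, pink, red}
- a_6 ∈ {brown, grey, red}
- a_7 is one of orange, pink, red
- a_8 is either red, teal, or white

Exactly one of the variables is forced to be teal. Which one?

Among the 8 variables, yellow fits only a_3 (and all 8 values in {brown, grey, orange, pink, red, teal, white, yellow} must be used), so a_3 = yellow.
a_4, a_5, a_7 share exactly the 3 values {orange, pink, red}; by pigeonhole those values go to them, so strike orange, pink, red from a_1, a_2, a_6, a_8.
a_2's domain is down to {white}, so a_2 = white. Eliminate white elsewhere: a_8.
So teal goes to a_8.

a_8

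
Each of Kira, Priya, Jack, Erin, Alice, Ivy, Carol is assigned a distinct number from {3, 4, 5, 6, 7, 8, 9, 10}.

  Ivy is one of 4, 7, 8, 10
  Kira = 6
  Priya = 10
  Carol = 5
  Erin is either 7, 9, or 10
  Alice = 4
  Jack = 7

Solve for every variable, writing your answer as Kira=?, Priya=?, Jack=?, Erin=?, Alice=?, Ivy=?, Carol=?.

Kira=6, Priya=10, Jack=7, Erin=9, Alice=4, Ivy=8, Carol=5

Kira must be 6 (only option left).
That leaves Priya = 10. Strike 10 from Erin, Ivy.
That leaves Jack = 7. Remove 7 from Erin, Ivy.
Erin must be 9 (only option left).
Alice has just one choice, so Alice = 4. Eliminate 4 elsewhere: Ivy.
Ivy must be 8 (only option left).
Carol must be 5 (only option left).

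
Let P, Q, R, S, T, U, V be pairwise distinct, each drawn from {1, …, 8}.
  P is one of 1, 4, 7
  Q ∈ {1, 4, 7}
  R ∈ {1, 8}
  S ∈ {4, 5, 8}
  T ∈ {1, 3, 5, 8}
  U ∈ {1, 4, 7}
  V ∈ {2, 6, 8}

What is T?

3

P, Q, U share exactly the 3 values {1, 4, 7}; by pigeonhole those values go to them, so strike 1, 4, 7 from R, S, T.
R has just one choice, so R = 8. Eliminate 8 elsewhere: S, T, V.
S's domain is down to {5}, so S = 5. So T can't be 5.
So T = 3.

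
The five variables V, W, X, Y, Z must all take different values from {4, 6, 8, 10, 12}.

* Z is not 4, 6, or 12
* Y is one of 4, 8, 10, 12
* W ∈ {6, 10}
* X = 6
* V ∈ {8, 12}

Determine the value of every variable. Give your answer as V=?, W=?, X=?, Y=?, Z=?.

X's domain is down to {6}, so X = 6. Remove 6 from W.
W's domain is down to {10}, so W = 10. Remove 10 from Y, Z.
Z must be 8 (only option left). Eliminate 8 elsewhere: V, Y.
V must be 12 (only option left). Remove 12 from Y.
Y's domain is down to {4}, so Y = 4.

V=12, W=10, X=6, Y=4, Z=8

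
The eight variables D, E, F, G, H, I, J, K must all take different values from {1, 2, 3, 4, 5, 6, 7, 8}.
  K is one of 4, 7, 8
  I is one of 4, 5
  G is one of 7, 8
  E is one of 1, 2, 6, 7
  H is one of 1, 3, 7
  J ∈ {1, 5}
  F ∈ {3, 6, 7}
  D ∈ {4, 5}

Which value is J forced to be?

Among the 8 variables, 2 fits only E (and all 8 values in {1, 2, 3, 4, 5, 6, 7, 8} must be used), so E = 2.
The 7 still-open variables together cover exactly {1, 3, 4, 5, 6, 7, 8} — 7 values for 7 variables — and 6 appears only in F's list, so F = 6.
The 6 still-open variables draw from only 6 values {1, 3, 4, 5, 7, 8}, so each is used; only H can be 3, hence H = 3.
The 5 still-open variables draw from only 5 values {1, 4, 5, 7, 8}, so each is used; only J can be 1, hence J = 1.

1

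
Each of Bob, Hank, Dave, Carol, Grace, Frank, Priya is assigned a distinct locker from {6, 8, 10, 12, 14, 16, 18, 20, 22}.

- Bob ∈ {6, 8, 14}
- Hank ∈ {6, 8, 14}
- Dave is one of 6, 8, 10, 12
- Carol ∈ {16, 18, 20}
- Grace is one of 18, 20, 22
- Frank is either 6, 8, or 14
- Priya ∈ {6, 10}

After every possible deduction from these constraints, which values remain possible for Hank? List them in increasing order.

6, 8, 14

Bob, Hank, Frank share exactly the 3 values {6, 8, 14}; by pigeonhole those values go to them, so strike 6, 8, 14 from Dave, Priya.
Priya must be 10 (only option left). Eliminate 10 elsewhere: Dave.
That leaves Dave = 12.
No further eliminations apply; Hank can still be any of 6, 8, 14.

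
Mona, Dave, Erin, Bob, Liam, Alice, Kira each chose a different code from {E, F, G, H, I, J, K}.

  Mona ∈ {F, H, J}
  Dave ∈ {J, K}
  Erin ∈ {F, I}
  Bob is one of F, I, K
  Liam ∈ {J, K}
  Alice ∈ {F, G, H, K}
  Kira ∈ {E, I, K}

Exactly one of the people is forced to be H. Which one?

The 7 variables together cover exactly {E, F, G, H, I, J, K} — 7 values for 7 variables — and E appears only in Kira's list, so Kira = E.
Among the 6 still-open variables, G fits only Alice (and all 6 values in {F, G, H, I, J, K} must be used), so Alice = G.
The 5 still-open variables draw from only 5 values {F, H, I, J, K}, so each is used; only Mona can be H, hence Mona = H.

Mona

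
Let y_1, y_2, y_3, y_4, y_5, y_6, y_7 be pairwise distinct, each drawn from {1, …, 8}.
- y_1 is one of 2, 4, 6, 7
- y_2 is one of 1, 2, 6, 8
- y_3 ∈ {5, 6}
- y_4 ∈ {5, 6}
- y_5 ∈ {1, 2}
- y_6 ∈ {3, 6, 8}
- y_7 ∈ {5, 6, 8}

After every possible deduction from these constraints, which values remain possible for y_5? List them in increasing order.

1, 2

y_3 and y_4 between them cover only {5, 6} — a naked pair. Remove those values from y_1, y_2, y_6, y_7.
y_7's domain is down to {8}, so y_7 = 8. So y_2, y_6 can't be 8.
y_6 has just one choice, so y_6 = 3.
The 2 variables y_2 and y_5 are confined to {1, 2}, which locks those values in; drop them from y_1.
No further eliminations apply; y_5 can still be any of 1, 2.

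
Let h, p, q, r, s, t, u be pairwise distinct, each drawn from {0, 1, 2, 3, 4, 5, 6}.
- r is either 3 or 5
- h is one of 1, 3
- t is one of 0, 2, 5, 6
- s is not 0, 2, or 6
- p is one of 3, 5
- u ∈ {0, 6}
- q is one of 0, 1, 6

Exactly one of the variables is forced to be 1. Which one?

The 7 variables together cover exactly {0, 1, 2, 3, 4, 5, 6} — 7 values for 7 variables — and 2 appears only in t's list, so t = 2.
The 6 still-open variables draw from only 6 values {0, 1, 3, 4, 5, 6}, so each is used; only s can be 4, hence s = 4.
p and r between them cover only {3, 5} — a naked pair. Remove those values from h.
So 1 goes to h.

h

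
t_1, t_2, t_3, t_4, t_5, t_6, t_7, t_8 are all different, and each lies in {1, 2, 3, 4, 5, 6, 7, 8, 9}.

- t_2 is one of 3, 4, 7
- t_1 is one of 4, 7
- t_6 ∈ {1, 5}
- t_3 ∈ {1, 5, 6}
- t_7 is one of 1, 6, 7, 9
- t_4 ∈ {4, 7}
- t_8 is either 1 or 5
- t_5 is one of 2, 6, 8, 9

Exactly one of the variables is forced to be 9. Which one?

t_1 and t_4 share exactly the 2 values {4, 7}; by pigeonhole those values go to them, so strike 4, 7 from t_2, t_7.
t_2 must be 3 (only option left).
t_6 and t_8 share exactly the 2 values {1, 5}; by pigeonhole those values go to them, so strike 1, 5 from t_3, t_7.
t_3's domain is down to {6}, so t_3 = 6. So t_5, t_7 can't be 6.
So 9 goes to t_7.

t_7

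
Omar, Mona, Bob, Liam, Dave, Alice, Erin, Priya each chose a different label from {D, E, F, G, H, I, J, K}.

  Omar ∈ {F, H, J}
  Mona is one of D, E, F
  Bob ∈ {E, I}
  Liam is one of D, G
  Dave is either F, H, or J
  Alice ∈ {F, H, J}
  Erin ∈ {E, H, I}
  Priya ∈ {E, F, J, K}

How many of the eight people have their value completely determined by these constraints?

Among the 8 variables, G fits only Liam (and all 8 values in {D, E, F, G, H, I, J, K} must be used), so Liam = G.
The 7 still-open variables together cover exactly {D, E, F, H, I, J, K} — 7 values for 7 variables — and D appears only in Mona's list, so Mona = D.
Among the 6 still-open variables, K fits only Priya (and all 6 values in {E, F, H, I, J, K} must be used), so Priya = K.
Omar, Dave, Alice share exactly the 3 values {F, H, J}; by pigeonhole those values go to them, so strike F, H, J from Erin.
Determined: Mona=D, Liam=G, Priya=K. The other people each still have more than one consistent value. That makes 3.

3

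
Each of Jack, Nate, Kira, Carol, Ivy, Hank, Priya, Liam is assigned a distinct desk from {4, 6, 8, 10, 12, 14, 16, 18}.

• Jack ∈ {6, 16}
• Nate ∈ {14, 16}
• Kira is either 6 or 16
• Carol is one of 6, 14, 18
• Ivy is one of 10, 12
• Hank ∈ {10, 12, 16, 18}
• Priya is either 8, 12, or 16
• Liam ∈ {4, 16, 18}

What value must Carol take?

18

Among the 8 variables, 4 fits only Liam (and all 8 values in {4, 6, 8, 10, 12, 14, 16, 18} must be used), so Liam = 4.
The 7 still-open variables together cover exactly {6, 8, 10, 12, 14, 16, 18} — 7 values for 7 variables — and 8 appears only in Priya's list, so Priya = 8.
Jack and Kira share exactly the 2 values {6, 16}; by pigeonhole those values go to them, so strike 6, 16 from Nate, Carol, Hank.
That leaves Nate = 14. Eliminate 14 elsewhere: Carol.
So Carol = 18.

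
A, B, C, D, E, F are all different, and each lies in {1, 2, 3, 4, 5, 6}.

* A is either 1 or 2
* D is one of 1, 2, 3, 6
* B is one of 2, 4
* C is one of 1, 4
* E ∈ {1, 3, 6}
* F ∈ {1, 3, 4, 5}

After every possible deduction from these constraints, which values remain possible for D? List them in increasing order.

The 6 variables together cover exactly {1, 2, 3, 4, 5, 6} — 6 values for 6 variables — and 5 appears only in F's list, so F = 5.
A, B, C between them cover only {1, 2, 4} — a naked triple. Remove those values from D, E.
No further eliminations apply; D can still be any of 3, 6.

3, 6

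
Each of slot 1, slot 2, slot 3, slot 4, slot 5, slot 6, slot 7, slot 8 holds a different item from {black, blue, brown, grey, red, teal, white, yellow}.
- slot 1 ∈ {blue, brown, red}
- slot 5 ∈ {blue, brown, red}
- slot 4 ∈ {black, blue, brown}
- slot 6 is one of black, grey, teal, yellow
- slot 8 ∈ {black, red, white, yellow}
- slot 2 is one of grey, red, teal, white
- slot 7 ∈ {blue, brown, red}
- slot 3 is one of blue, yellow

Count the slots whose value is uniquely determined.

3

The 3 variables slot 1, slot 5, slot 7 are confined to {blue, brown, red}, which locks those values in; drop them from slot 2, slot 3, slot 4, slot 8.
slot 3 must be yellow (only option left). Eliminate yellow elsewhere: slot 6, slot 8.
That leaves slot 4 = black. Eliminate black elsewhere: slot 6, slot 8.
slot 8 must be white (only option left). So slot 2 can't be white.
Determined: slot 3=yellow, slot 4=black, slot 8=white. The other slots each still have more than one consistent value. That makes 3.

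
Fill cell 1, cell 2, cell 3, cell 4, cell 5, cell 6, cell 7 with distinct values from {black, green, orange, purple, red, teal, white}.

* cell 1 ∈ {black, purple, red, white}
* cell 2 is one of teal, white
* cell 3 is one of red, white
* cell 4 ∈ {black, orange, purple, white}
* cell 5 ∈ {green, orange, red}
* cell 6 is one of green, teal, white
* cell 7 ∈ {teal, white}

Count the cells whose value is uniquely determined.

cell 2 and cell 7 share exactly the 2 values {teal, white}; by pigeonhole those values go to them, so strike teal, white from cell 1, cell 3, cell 4, cell 6.
cell 3 has just one choice, so cell 3 = red. Strike red from cell 1, cell 5.
That leaves cell 6 = green. Strike green from cell 5.
cell 5's domain is down to {orange}, so cell 5 = orange. Remove orange from cell 4.
Determined: cell 3=red, cell 5=orange, cell 6=green. The other cells each still have more than one consistent value. That makes 3.

3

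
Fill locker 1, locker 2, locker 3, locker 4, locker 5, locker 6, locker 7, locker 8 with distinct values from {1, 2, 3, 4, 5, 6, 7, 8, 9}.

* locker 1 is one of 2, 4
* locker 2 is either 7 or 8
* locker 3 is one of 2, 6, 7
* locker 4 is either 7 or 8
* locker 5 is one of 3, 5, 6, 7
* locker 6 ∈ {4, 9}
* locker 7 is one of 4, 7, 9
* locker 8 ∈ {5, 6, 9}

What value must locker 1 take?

2

The 8 variables together cover exactly {2, 3, 4, 5, 6, 7, 8, 9} — 8 values for 8 variables — and 3 appears only in locker 5's list, so locker 5 = 3.
The 7 still-open variables draw from only 7 values {2, 4, 5, 6, 7, 8, 9}, so each is used; only locker 8 can be 5, hence locker 8 = 5.
Among the 6 still-open variables, 6 fits only locker 3 (and all 6 values in {2, 4, 6, 7, 8, 9} must be used), so locker 3 = 6.
The 5 still-open variables together cover exactly {2, 4, 7, 8, 9} — 5 values for 5 variables — and 2 appears only in locker 1's list, so locker 1 = 2.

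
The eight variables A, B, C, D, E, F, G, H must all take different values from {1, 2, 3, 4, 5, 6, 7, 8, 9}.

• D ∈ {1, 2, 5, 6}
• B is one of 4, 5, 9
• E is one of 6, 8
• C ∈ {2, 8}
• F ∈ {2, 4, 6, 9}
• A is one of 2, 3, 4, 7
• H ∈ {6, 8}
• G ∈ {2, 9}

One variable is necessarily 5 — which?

E and H between them cover only {6, 8} — a naked pair. Remove those values from C, D, F.
That leaves C = 2. Remove 2 from A, D, F, G.
G must be 9 (only option left). Eliminate 9 elsewhere: B, F.
F must be 4 (only option left). Remove 4 from A, B.
So 5 goes to B.

B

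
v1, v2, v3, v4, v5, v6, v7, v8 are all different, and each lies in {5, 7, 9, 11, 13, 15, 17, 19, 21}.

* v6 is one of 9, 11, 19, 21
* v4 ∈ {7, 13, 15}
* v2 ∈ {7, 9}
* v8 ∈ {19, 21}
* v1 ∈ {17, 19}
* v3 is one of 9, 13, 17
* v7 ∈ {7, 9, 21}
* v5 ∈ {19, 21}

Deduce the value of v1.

The 8 variables draw from only 8 values {7, 9, 11, 13, 15, 17, 19, 21}, so each is used; only v6 can be 11, hence v6 = 11.
The 7 still-open variables draw from only 7 values {7, 9, 13, 15, 17, 19, 21}, so each is used; only v4 can be 15, hence v4 = 15.
The 6 still-open variables together cover exactly {7, 9, 13, 17, 19, 21} — 6 values for 6 variables — and 13 appears only in v3's list, so v3 = 13.
Among the 5 still-open variables, 17 fits only v1 (and all 5 values in {7, 9, 17, 19, 21} must be used), so v1 = 17.

17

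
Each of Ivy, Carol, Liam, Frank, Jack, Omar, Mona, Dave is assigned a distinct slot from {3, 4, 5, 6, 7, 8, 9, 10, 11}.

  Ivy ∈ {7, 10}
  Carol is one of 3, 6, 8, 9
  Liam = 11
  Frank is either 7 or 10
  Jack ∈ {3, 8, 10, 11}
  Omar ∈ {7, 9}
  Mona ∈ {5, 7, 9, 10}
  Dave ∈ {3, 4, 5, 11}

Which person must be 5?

Mona

Liam must be 11 (only option left). Eliminate 11 elsewhere: Jack, Dave.
Ivy and Frank between them cover only {7, 10} — a naked pair. Remove those values from Jack, Omar, Mona.
That leaves Omar = 9. Remove 9 from Carol, Mona.
So 5 goes to Mona.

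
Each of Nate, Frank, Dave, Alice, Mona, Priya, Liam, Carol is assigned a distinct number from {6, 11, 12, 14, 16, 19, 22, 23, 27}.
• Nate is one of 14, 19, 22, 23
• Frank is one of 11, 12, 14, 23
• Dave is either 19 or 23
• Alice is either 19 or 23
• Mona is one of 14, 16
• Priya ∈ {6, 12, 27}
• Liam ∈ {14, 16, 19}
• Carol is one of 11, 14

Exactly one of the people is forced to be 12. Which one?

Frank

Dave and Alice share exactly the 2 values {19, 23}; by pigeonhole those values go to them, so strike 19, 23 from Nate, Frank, Liam.
The 2 variables Mona and Liam are confined to {14, 16}, which locks those values in; drop them from Nate, Frank, Carol.
Nate's domain is down to {22}, so Nate = 22.
Carol has just one choice, so Carol = 11. Strike 11 from Frank.
So 12 goes to Frank.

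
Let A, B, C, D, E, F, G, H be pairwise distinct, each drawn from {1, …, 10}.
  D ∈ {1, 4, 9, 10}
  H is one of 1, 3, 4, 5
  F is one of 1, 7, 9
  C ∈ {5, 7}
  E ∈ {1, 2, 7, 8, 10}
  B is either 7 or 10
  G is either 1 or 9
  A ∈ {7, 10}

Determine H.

3

A and B share exactly the 2 values {7, 10}; by pigeonhole those values go to them, so strike 7, 10 from C, D, E, F.
That leaves C = 5. So H can't be 5.
F and G between them cover only {1, 9} — a naked pair. Remove those values from D, E, H.
D has just one choice, so D = 4. Strike 4 from H.
So H = 3.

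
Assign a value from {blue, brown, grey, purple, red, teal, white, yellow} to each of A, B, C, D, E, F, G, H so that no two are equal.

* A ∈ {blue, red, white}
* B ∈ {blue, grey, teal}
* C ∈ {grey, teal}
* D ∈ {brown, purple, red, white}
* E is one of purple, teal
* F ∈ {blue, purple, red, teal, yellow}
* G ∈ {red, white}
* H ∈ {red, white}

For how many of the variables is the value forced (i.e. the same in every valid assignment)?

4

The 8 variables together cover exactly {blue, brown, grey, purple, red, teal, white, yellow} — 8 values for 8 variables — and brown appears only in D's list, so D = brown.
Among the 7 still-open variables, yellow fits only F (and all 7 values in {blue, grey, purple, red, teal, white, yellow} must be used), so F = yellow.
Among the 6 still-open variables, purple fits only E (and all 6 values in {blue, grey, purple, red, teal, white} must be used), so E = purple.
G and H share exactly the 2 values {red, white}; by pigeonhole those values go to them, so strike red, white from A.
A's domain is down to {blue}, so A = blue. Remove blue from B.
Determined: A=blue, D=brown, E=purple, F=yellow. The other variables each still have more than one consistent value. That makes 4.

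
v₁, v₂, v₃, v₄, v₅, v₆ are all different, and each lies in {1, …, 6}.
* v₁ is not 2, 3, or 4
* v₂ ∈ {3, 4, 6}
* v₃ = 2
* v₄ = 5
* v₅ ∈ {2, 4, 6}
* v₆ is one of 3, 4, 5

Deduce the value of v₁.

1

v₃'s domain is down to {2}, so v₃ = 2. Eliminate 2 elsewhere: v₅.
v₄ must be 5 (only option left). So v₁, v₆ can't be 5.
Among the 4 still-open variables, 1 fits only v₁ (and all 4 values in {1, 3, 4, 6} must be used), so v₁ = 1.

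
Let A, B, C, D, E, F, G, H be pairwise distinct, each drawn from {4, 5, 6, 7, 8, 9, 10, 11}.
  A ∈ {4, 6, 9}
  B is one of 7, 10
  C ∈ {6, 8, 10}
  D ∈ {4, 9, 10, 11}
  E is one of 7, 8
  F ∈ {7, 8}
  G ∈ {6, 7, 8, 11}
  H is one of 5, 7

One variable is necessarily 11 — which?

The 8 variables together cover exactly {4, 5, 6, 7, 8, 9, 10, 11} — 8 values for 8 variables — and 5 appears only in H's list, so H = 5.
E and F between them cover only {7, 8} — a naked pair. Remove those values from B, C, G.
B's domain is down to {10}, so B = 10. Strike 10 from C, D.
C must be 6 (only option left). Strike 6 from A, G.
So 11 goes to G.

G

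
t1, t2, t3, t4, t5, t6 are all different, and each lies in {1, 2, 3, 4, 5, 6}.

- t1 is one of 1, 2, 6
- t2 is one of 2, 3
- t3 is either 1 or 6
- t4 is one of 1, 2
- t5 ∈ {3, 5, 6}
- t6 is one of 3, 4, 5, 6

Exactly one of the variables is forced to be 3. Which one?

t2

The 6 variables draw from only 6 values {1, 2, 3, 4, 5, 6}, so each is used; only t6 can be 4, hence t6 = 4.
The 5 still-open variables together cover exactly {1, 2, 3, 5, 6} — 5 values for 5 variables — and 5 appears only in t5's list, so t5 = 5.
Among the 4 still-open variables, 3 fits only t2 (and all 4 values in {1, 2, 3, 6} must be used), so t2 = 3.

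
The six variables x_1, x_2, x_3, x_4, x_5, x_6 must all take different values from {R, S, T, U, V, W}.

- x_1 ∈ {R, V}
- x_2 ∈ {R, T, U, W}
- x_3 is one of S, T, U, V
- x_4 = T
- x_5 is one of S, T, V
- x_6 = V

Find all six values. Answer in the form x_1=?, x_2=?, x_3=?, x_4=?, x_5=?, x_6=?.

x_1=R, x_2=W, x_3=U, x_4=T, x_5=S, x_6=V

x_4's domain is down to {T}, so x_4 = T. Eliminate T elsewhere: x_2, x_3, x_5.
x_6 has just one choice, so x_6 = V. Remove V from x_1, x_3, x_5.
That leaves x_1 = R. So x_2 can't be R.
x_5 must be S (only option left). Eliminate S elsewhere: x_3.
x_3 must be U (only option left). Eliminate U elsewhere: x_2.
That leaves x_2 = W.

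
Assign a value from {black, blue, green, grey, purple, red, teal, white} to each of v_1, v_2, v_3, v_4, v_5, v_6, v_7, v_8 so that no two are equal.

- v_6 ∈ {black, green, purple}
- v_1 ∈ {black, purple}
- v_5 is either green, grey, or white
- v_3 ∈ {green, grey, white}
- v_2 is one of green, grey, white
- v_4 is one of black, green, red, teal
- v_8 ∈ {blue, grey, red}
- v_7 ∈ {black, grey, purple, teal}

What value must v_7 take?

The 8 variables draw from only 8 values {black, blue, green, grey, purple, red, teal, white}, so each is used; only v_8 can be blue, hence v_8 = blue.
Among the 7 still-open variables, red fits only v_4 (and all 7 values in {black, green, grey, purple, red, teal, white} must be used), so v_4 = red.
The 6 still-open variables together cover exactly {black, green, grey, purple, teal, white} — 6 values for 6 variables — and teal appears only in v_7's list, so v_7 = teal.

teal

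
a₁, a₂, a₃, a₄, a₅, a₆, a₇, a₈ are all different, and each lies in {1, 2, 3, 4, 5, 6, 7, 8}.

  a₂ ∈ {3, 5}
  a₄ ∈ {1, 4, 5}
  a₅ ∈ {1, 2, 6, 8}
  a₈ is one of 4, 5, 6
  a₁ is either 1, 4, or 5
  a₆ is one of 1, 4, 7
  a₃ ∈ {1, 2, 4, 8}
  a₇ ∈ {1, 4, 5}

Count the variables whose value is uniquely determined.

3

The 8 variables together cover exactly {1, 2, 3, 4, 5, 6, 7, 8} — 8 values for 8 variables — and 3 appears only in a₂'s list, so a₂ = 3.
The 7 still-open variables together cover exactly {1, 2, 4, 5, 6, 7, 8} — 7 values for 7 variables — and 7 appears only in a₆'s list, so a₆ = 7.
The 3 variables a₁, a₄, a₇ are confined to {1, 4, 5}, which locks those values in; drop them from a₃, a₅, a₈.
a₈ has just one choice, so a₈ = 6. So a₅ can't be 6.
Determined: a₂=3, a₆=7, a₈=6. The other variables each still have more than one consistent value. That makes 3.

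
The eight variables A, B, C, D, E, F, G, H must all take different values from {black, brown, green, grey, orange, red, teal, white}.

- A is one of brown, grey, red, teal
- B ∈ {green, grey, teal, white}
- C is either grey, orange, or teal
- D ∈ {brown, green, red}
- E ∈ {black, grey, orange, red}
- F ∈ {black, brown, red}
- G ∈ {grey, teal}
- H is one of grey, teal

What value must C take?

orange

The 8 variables draw from only 8 values {black, brown, green, grey, orange, red, teal, white}, so each is used; only B can be white, hence B = white.
The 7 still-open variables together cover exactly {black, brown, green, grey, orange, red, teal} — 7 values for 7 variables — and green appears only in D's list, so D = green.
G and H share exactly the 2 values {grey, teal}; by pigeonhole those values go to them, so strike grey, teal from A, C, E.
So C = orange.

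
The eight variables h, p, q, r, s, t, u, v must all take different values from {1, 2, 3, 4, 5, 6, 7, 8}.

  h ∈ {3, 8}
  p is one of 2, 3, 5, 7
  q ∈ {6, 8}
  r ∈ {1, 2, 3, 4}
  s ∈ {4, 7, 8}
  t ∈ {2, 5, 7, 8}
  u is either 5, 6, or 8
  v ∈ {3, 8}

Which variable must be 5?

The 8 variables draw from only 8 values {1, 2, 3, 4, 5, 6, 7, 8}, so each is used; only r can be 1, hence r = 1.
The 7 still-open variables together cover exactly {2, 3, 4, 5, 6, 7, 8} — 7 values for 7 variables — and 4 appears only in s's list, so s = 4.
h and v between them cover only {3, 8} — a naked pair. Remove those values from p, q, t, u.
q's domain is down to {6}, so q = 6. Remove 6 from u.
So 5 goes to u.

u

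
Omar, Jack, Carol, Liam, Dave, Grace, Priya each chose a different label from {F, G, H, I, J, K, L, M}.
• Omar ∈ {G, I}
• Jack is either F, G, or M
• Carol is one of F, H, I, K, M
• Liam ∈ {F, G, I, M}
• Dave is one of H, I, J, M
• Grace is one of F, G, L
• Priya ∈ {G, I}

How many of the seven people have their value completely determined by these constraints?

Omar and Priya share exactly the 2 values {G, I}; by pigeonhole those values go to them, so strike G, I from Jack, Carol, Liam, Dave, Grace.
The 2 variables Jack and Liam are confined to {F, M}, which locks those values in; drop them from Carol, Dave, Grace.
Grace's domain is down to {L}, so Grace = L.
Determined: Grace=L. The other people each still have more than one consistent value. That makes 1.

1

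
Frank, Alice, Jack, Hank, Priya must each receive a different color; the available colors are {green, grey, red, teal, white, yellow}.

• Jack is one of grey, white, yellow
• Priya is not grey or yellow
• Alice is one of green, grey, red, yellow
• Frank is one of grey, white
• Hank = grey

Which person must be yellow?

Hank must be grey (only option left). Remove grey from Frank, Alice, Jack.
Frank's domain is down to {white}, so Frank = white. Eliminate white elsewhere: Jack, Priya.
So yellow goes to Jack.

Jack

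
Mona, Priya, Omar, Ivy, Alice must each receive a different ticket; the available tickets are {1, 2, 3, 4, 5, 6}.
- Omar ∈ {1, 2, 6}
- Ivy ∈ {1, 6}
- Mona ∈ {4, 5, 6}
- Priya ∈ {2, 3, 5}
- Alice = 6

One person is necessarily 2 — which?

Alice has just one choice, so Alice = 6. So Mona, Omar, Ivy can't be 6.
Ivy has just one choice, so Ivy = 1. Eliminate 1 elsewhere: Omar.
So 2 goes to Omar.

Omar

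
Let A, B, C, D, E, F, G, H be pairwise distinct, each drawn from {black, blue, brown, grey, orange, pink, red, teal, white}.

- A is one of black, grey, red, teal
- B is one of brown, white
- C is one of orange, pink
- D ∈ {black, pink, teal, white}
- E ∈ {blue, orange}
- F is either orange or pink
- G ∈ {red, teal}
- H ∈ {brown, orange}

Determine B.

C and F share exactly the 2 values {orange, pink}; by pigeonhole those values go to them, so strike orange, pink from D, E, H.
E's domain is down to {blue}, so E = blue.
That leaves H = brown. Strike brown from B.
So B = white.

white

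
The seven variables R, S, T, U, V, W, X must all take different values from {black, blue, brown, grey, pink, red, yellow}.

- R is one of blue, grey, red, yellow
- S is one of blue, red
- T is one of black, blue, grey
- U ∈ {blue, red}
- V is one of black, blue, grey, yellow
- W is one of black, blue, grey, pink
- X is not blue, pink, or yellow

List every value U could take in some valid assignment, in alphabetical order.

Among the 7 variables, brown fits only X (and all 7 values in {black, blue, brown, grey, pink, red, yellow} must be used), so X = brown.
Among the 6 still-open variables, pink fits only W (and all 6 values in {black, blue, grey, pink, red, yellow} must be used), so W = pink.
S and U share exactly the 2 values {blue, red}; by pigeonhole those values go to them, so strike blue, red from R, T, V.
No further eliminations apply; U can still be any of blue, red.

blue, red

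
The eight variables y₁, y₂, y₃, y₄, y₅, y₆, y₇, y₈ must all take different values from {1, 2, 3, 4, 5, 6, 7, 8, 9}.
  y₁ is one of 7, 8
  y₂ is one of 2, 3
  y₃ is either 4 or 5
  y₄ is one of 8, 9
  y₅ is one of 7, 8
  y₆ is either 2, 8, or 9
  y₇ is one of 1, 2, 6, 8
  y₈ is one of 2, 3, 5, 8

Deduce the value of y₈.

y₁ and y₅ share exactly the 2 values {7, 8}; by pigeonhole those values go to them, so strike 7, 8 from y₄, y₆, y₇, y₈.
y₄'s domain is down to {9}, so y₄ = 9. So y₆ can't be 9.
y₆'s domain is down to {2}, so y₆ = 2. So y₂, y₇, y₈ can't be 2.
y₂ must be 3 (only option left). Remove 3 from y₈.
So y₈ = 5.

5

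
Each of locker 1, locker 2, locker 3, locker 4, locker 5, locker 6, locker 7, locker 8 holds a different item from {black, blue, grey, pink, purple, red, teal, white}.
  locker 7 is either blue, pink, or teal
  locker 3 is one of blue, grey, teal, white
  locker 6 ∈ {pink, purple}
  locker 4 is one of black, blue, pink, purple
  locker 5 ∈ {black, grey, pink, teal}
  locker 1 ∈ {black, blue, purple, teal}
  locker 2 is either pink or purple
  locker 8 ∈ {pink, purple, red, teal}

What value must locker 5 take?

grey

The 8 variables draw from only 8 values {black, blue, grey, pink, purple, red, teal, white}, so each is used; only locker 8 can be red, hence locker 8 = red.
The 7 still-open variables draw from only 7 values {black, blue, grey, pink, purple, teal, white}, so each is used; only locker 3 can be white, hence locker 3 = white.
Among the 6 still-open variables, grey fits only locker 5 (and all 6 values in {black, blue, grey, pink, purple, teal} must be used), so locker 5 = grey.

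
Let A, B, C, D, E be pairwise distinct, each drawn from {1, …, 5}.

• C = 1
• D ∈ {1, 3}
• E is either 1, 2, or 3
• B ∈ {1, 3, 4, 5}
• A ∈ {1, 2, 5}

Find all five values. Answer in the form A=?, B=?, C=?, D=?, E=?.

A=5, B=4, C=1, D=3, E=2

C has just one choice, so C = 1. So A, B, D, E can't be 1.
D must be 3 (only option left). Strike 3 from B, E.
E must be 2 (only option left). So A can't be 2.
A's domain is down to {5}, so A = 5. Remove 5 from B.
B has just one choice, so B = 4.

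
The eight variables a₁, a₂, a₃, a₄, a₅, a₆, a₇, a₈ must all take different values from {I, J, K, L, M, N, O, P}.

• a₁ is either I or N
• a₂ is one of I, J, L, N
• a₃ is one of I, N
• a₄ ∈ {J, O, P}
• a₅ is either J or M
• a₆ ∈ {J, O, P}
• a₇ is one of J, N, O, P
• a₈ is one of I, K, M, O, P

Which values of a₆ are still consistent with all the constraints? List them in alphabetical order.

J, O, P

The 8 variables together cover exactly {I, J, K, L, M, N, O, P} — 8 values for 8 variables — and K appears only in a₈'s list, so a₈ = K.
The 7 still-open variables draw from only 7 values {I, J, L, M, N, O, P}, so each is used; only a₂ can be L, hence a₂ = L.
The 6 still-open variables draw from only 6 values {I, J, M, N, O, P}, so each is used; only a₅ can be M, hence a₅ = M.
a₁ and a₃ share exactly the 2 values {I, N}; by pigeonhole those values go to them, so strike I, N from a₇.
No further eliminations apply; a₆ can still be any of J, O, P.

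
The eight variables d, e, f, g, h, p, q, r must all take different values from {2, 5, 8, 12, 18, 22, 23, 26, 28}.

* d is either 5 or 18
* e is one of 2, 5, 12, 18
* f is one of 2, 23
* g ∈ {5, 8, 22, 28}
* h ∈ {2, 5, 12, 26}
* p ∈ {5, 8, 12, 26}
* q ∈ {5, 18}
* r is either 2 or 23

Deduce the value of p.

The 2 variables d and q are confined to {5, 18}, which locks those values in; drop them from e, g, h, p.
The 2 variables f and r are confined to {2, 23}, which locks those values in; drop them from e, h.
e's domain is down to {12}, so e = 12. So h, p can't be 12.
h has just one choice, so h = 26. So p can't be 26.
So p = 8.

8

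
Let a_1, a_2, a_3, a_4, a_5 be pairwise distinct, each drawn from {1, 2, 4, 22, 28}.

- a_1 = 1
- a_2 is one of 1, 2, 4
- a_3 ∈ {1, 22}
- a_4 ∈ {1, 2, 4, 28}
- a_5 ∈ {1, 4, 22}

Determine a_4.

28

a_1 has just one choice, so a_1 = 1. Strike 1 from a_2, a_3, a_4, a_5.
a_3 has just one choice, so a_3 = 22. Remove 22 from a_5.
a_5 has just one choice, so a_5 = 4. Strike 4 from a_2, a_4.
a_2's domain is down to {2}, so a_2 = 2. Remove 2 from a_4.
So a_4 = 28.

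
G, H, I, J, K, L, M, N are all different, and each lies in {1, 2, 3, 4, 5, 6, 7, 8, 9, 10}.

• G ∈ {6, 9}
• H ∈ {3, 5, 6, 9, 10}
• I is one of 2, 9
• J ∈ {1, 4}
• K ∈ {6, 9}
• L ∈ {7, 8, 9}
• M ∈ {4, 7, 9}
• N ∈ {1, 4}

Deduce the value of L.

8

The 2 variables G and K are confined to {6, 9}, which locks those values in; drop them from H, I, L, M.
That leaves I = 2.
J and N between them cover only {1, 4} — a naked pair. Remove those values from M.
That leaves M = 7. Eliminate 7 elsewhere: L.
So L = 8.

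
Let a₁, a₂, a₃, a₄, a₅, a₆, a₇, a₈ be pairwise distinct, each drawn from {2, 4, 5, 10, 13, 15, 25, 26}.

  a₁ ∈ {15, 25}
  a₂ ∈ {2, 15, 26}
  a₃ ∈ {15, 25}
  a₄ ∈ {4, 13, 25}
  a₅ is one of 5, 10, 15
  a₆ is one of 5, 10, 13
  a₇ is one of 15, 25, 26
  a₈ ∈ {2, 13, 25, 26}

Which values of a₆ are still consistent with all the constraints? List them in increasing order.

Among the 8 variables, 4 fits only a₄ (and all 8 values in {2, 4, 5, 10, 13, 15, 25, 26} must be used), so a₄ = 4.
The 2 variables a₁ and a₃ are confined to {15, 25}, which locks those values in; drop them from a₂, a₅, a₇, a₈.
That leaves a₇ = 26. Remove 26 from a₂, a₈.
That leaves a₂ = 2. Remove 2 from a₈.
a₈ must be 13 (only option left). Strike 13 from a₆.
No further eliminations apply; a₆ can still be any of 5, 10.

5, 10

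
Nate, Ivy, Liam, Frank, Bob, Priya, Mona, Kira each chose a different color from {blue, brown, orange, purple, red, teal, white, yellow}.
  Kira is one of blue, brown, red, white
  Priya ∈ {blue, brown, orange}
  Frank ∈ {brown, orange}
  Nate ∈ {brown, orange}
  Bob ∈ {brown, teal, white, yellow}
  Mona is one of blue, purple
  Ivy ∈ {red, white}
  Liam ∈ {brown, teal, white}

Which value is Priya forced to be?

Among the 8 variables, purple fits only Mona (and all 8 values in {blue, brown, orange, purple, red, teal, white, yellow} must be used), so Mona = purple.
The 7 still-open variables together cover exactly {blue, brown, orange, red, teal, white, yellow} — 7 values for 7 variables — and yellow appears only in Bob's list, so Bob = yellow.
The 6 still-open variables together cover exactly {blue, brown, orange, red, teal, white} — 6 values for 6 variables — and teal appears only in Liam's list, so Liam = teal.
The 2 variables Nate and Frank are confined to {brown, orange}, which locks those values in; drop them from Priya, Kira.
So Priya = blue.

blue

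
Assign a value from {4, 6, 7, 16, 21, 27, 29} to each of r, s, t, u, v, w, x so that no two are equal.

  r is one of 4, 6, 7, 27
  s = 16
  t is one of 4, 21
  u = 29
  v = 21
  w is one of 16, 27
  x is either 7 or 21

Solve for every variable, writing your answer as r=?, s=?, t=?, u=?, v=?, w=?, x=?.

r=6, s=16, t=4, u=29, v=21, w=27, x=7

s's domain is down to {16}, so s = 16. Remove 16 from w.
That leaves u = 29.
v has just one choice, so v = 21. Strike 21 from t, x.
w's domain is down to {27}, so w = 27. Eliminate 27 elsewhere: r.
x's domain is down to {7}, so x = 7. Remove 7 from r.
t has just one choice, so t = 4. Eliminate 4 elsewhere: r.
r must be 6 (only option left).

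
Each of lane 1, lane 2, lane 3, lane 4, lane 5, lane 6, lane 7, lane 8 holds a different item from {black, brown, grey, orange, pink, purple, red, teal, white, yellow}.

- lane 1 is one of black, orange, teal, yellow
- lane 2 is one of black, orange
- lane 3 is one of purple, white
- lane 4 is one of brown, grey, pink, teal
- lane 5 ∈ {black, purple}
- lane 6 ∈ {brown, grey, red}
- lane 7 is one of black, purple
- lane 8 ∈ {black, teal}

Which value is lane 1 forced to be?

The 2 variables lane 5 and lane 7 are confined to {black, purple}, which locks those values in; drop them from lane 1, lane 2, lane 3, lane 8.
lane 2 must be orange (only option left). Eliminate orange elsewhere: lane 1.
lane 3 has just one choice, so lane 3 = white.
lane 8 must be teal (only option left). Remove teal from lane 1, lane 4.
So lane 1 = yellow.

yellow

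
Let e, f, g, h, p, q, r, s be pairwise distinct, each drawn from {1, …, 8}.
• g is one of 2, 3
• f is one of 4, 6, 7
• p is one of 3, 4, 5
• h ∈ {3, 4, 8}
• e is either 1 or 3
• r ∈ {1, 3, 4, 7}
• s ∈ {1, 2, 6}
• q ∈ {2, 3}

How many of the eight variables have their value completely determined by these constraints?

4

The 8 variables together cover exactly {1, 2, 3, 4, 5, 6, 7, 8} — 8 values for 8 variables — and 5 appears only in p's list, so p = 5.
Among the 7 still-open variables, 8 fits only h (and all 7 values in {1, 2, 3, 4, 6, 7, 8} must be used), so h = 8.
g and q between them cover only {2, 3} — a naked pair. Remove those values from e, r, s.
e has just one choice, so e = 1. Remove 1 from r, s.
s must be 6 (only option left). Remove 6 from f.
Determined: e=1, h=8, p=5, s=6. The other variables each still have more than one consistent value. That makes 4.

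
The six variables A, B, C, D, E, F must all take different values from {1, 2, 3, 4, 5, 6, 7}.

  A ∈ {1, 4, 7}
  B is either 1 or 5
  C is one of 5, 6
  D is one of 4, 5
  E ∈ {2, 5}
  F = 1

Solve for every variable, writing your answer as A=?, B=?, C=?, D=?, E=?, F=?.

A=7, B=5, C=6, D=4, E=2, F=1

F has just one choice, so F = 1. Remove 1 from A, B.
B has just one choice, so B = 5. So C, D, E can't be 5.
C has just one choice, so C = 6.
D must be 4 (only option left). So A can't be 4.
That leaves E = 2.
A's domain is down to {7}, so A = 7.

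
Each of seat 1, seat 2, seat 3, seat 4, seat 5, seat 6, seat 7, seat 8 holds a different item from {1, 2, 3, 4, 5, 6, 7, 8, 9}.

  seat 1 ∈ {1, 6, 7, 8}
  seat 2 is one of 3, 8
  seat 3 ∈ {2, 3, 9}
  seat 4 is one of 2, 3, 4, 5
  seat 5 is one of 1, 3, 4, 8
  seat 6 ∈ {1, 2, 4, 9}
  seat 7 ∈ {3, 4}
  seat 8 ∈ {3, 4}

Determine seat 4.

5

seat 7 and seat 8 share exactly the 2 values {3, 4}; by pigeonhole those values go to them, so strike 3, 4 from seat 2, seat 3, seat 4, seat 5, seat 6.
seat 2's domain is down to {8}, so seat 2 = 8. So seat 1, seat 5 can't be 8.
seat 5 must be 1 (only option left). Remove 1 from seat 1, seat 6.
The 2 variables seat 3 and seat 6 are confined to {2, 9}, which locks those values in; drop them from seat 4.
So seat 4 = 5.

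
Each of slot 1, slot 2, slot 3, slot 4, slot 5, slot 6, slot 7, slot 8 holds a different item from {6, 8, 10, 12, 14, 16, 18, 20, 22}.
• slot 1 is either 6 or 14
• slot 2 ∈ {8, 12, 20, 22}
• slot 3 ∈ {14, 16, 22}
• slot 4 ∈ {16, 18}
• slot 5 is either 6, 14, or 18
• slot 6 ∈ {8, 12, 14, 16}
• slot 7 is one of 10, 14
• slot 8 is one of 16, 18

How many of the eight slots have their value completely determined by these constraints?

2

The 2 variables slot 4 and slot 8 are confined to {16, 18}, which locks those values in; drop them from slot 3, slot 5, slot 6.
slot 1 and slot 5 share exactly the 2 values {6, 14}; by pigeonhole those values go to them, so strike 6, 14 from slot 3, slot 6, slot 7.
That leaves slot 3 = 22. Eliminate 22 elsewhere: slot 2.
slot 7 has just one choice, so slot 7 = 10.
Determined: slot 3=22, slot 7=10. The other slots each still have more than one consistent value. That makes 2.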